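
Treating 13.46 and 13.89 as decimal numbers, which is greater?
13.89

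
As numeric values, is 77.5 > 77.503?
False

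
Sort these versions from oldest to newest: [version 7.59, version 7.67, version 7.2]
[version 7.2, version 7.59, version 7.67]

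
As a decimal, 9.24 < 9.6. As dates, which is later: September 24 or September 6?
September 24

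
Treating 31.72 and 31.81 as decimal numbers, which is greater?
31.81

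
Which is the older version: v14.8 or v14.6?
v14.6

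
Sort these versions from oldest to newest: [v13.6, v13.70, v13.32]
[v13.6, v13.32, v13.70]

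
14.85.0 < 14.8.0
False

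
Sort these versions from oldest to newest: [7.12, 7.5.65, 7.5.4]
[7.5.4, 7.5.65, 7.12]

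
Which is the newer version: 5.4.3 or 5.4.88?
5.4.88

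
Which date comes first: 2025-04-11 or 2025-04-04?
2025-04-04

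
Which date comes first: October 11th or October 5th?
October 5th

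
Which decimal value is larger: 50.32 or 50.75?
50.75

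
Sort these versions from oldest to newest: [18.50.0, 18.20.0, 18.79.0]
[18.20.0, 18.50.0, 18.79.0]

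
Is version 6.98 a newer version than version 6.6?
Yes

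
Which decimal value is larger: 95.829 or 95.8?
95.829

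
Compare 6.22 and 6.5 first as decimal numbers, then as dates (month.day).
As decimals: 6.22 < 6.5. As dates: 6/22 is later than 6/5 (day 22 > day 5).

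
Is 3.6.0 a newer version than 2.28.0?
Yes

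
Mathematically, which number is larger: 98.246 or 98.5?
98.5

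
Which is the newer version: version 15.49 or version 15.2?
version 15.49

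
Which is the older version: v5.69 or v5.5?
v5.5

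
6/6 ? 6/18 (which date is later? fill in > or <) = <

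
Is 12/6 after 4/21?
Yes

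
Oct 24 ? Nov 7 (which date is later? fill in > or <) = <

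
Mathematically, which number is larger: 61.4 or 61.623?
61.623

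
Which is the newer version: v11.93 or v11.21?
v11.93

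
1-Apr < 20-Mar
False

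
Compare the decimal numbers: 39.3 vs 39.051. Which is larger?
39.3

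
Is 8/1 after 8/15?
No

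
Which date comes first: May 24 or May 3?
May 3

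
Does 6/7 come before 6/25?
Yes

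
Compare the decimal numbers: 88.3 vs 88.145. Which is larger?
88.3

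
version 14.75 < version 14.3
False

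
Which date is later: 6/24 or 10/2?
10/2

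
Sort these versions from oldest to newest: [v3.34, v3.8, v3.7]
[v3.7, v3.8, v3.34]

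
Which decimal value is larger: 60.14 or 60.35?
60.35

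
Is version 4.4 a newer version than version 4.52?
No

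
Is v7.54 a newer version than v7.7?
Yes. Version numbers are compared segment by segment as integers, not as decimals: minor version 54 > 7, so v7.54 > v7.7 (even though the decimal 7.54 < 7.7).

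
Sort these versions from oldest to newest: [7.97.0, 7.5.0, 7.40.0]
[7.5.0, 7.40.0, 7.97.0]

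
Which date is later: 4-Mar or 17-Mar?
17-Mar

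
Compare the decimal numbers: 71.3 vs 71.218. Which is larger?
71.3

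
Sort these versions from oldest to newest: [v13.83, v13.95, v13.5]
[v13.5, v13.83, v13.95]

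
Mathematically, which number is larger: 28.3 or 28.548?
28.548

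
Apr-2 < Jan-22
False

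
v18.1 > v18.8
False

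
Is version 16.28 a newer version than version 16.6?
Yes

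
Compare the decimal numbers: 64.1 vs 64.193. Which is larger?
64.193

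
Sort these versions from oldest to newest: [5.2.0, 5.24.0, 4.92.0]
[4.92.0, 5.2.0, 5.24.0]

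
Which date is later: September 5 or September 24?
September 24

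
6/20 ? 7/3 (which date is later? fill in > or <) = <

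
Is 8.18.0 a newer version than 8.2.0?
Yes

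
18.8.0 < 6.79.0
False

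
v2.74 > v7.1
False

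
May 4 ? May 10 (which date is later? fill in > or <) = <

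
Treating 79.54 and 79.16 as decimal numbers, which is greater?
79.54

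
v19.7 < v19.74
True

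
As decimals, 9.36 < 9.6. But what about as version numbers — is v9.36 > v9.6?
True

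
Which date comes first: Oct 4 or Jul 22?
Jul 22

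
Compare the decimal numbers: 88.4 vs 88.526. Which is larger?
88.526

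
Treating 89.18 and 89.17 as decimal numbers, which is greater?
89.18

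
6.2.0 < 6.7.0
True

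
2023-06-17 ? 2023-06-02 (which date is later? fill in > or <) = >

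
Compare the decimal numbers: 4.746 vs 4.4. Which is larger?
4.746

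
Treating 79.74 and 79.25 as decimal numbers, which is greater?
79.74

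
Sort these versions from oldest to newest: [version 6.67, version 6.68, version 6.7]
[version 6.7, version 6.67, version 6.68]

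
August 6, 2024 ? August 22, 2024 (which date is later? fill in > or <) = <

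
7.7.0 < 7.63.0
True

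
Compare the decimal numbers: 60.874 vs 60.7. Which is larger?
60.874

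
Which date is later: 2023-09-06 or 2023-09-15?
2023-09-15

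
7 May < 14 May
True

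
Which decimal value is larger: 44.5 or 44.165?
44.5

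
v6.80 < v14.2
True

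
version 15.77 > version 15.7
True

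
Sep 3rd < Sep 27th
True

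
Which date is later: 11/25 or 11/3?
11/25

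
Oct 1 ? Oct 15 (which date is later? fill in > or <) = <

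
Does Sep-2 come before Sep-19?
Yes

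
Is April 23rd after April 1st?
Yes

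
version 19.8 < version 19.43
True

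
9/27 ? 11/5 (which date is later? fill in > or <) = <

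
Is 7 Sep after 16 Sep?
No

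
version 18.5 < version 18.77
True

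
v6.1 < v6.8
True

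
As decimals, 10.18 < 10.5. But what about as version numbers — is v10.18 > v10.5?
True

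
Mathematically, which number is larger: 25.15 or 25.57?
25.57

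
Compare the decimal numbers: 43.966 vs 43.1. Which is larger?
43.966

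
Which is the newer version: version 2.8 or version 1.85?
version 2.8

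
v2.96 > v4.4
False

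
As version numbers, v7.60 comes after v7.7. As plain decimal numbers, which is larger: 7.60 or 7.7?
7.7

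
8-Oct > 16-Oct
False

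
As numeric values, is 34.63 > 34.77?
False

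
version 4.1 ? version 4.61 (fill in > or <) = <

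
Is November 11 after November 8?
Yes. Day 11 comes after day 8 in November — this is a date comparison, not a decimal one (the decimal 11.11 would be smaller than 11.8).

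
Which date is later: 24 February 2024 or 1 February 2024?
24 February 2024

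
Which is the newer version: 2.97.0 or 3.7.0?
3.7.0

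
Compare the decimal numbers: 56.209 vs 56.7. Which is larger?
56.7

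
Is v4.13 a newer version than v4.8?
Yes. Version numbers are compared segment by segment as integers, not as decimals: minor version 13 > 8, so v4.13 > v4.8 (even though the decimal 4.13 < 4.8).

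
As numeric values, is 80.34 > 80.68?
False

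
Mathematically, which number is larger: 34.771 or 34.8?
34.8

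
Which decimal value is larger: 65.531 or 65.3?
65.531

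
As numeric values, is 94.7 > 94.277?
True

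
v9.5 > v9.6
False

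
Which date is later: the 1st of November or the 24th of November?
the 24th of November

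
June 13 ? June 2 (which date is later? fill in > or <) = >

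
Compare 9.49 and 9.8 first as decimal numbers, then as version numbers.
As decimals: 9.49 < 9.8. As versions: v9.49 > v9.8 (minor version 49 > 8).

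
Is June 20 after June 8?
Yes. Day 20 comes after day 8 in June — this is a date comparison, not a decimal one (the decimal 6.20 would be smaller than 6.8).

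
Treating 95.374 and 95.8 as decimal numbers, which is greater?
95.8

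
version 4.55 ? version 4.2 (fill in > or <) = >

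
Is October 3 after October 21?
No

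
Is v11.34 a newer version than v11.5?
Yes. Version numbers are compared segment by segment as integers, not as decimals: minor version 34 > 5, so v11.34 > v11.5 (even though the decimal 11.34 < 11.5).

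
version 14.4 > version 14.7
False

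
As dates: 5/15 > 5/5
True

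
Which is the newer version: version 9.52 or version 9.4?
version 9.52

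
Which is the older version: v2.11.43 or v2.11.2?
v2.11.2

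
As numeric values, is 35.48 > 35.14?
True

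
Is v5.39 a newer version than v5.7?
Yes. Version numbers are compared segment by segment as integers, not as decimals: minor version 39 > 7, so v5.39 > v5.7 (even though the decimal 5.39 < 5.7).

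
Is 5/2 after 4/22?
Yes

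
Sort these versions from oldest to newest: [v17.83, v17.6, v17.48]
[v17.6, v17.48, v17.83]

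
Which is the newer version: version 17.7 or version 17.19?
version 17.19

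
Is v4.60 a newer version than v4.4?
Yes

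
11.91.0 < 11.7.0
False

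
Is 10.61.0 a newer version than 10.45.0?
Yes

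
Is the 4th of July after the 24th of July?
No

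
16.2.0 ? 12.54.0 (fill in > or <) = >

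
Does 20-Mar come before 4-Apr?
Yes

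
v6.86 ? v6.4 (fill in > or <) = >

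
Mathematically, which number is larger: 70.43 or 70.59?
70.59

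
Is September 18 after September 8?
Yes. Day 18 comes after day 8 in September — this is a date comparison, not a decimal one (the decimal 9.18 would be smaller than 9.8).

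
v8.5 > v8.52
False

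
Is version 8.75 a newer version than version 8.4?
Yes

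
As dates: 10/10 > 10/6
True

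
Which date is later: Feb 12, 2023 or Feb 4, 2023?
Feb 12, 2023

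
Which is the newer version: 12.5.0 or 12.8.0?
12.8.0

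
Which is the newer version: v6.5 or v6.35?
v6.35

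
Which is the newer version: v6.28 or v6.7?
v6.28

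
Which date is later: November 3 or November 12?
November 12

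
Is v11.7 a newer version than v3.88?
Yes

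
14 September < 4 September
False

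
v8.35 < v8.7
False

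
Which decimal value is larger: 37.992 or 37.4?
37.992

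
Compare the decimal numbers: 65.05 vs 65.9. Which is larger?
65.9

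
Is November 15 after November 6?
Yes. Day 15 comes after day 6 in November — this is a date comparison, not a decimal one (the decimal 11.15 would be smaller than 11.6).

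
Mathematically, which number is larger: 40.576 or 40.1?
40.576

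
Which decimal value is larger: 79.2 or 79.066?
79.2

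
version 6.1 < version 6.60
True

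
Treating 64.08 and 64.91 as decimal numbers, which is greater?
64.91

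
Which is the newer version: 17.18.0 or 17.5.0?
17.18.0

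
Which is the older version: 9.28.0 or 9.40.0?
9.28.0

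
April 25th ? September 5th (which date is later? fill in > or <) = <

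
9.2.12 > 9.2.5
True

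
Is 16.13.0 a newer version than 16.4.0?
Yes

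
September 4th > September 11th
False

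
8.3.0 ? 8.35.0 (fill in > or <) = <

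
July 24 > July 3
True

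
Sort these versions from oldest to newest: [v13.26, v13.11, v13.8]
[v13.8, v13.11, v13.26]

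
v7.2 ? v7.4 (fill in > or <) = <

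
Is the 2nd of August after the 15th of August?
No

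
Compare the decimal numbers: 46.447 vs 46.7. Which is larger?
46.7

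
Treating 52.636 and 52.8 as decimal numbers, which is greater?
52.8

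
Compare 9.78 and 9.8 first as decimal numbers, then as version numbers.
As decimals: 9.78 < 9.8. As versions: v9.78 > v9.8 (minor version 78 > 8).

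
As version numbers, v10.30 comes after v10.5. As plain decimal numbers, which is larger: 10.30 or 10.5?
10.5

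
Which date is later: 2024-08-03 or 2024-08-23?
2024-08-23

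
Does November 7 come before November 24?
Yes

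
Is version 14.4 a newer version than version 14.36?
No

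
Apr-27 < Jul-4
True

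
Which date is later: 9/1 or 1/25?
9/1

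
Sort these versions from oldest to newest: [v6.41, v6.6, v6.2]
[v6.2, v6.6, v6.41]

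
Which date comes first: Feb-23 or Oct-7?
Feb-23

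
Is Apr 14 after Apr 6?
Yes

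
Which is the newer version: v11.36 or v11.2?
v11.36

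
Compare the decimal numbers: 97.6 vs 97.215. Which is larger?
97.6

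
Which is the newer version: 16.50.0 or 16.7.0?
16.50.0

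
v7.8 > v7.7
True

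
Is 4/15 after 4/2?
Yes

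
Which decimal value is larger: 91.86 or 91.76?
91.86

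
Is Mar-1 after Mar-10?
No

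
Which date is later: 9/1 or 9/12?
9/12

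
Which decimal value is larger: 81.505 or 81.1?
81.505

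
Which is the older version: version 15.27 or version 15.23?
version 15.23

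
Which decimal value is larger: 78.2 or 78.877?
78.877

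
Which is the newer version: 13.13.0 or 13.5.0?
13.13.0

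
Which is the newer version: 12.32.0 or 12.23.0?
12.32.0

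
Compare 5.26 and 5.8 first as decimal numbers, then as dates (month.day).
As decimals: 5.26 < 5.8. As dates: 5/26 is later than 5/8 (day 26 > day 8).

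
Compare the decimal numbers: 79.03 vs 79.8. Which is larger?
79.8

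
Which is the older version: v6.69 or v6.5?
v6.5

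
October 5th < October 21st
True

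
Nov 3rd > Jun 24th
True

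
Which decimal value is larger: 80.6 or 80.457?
80.6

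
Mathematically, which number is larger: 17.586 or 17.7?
17.7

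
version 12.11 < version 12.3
False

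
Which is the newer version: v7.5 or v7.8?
v7.8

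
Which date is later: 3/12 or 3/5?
3/12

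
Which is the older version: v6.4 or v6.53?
v6.4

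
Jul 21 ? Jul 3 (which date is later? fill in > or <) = >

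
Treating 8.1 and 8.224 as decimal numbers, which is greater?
8.224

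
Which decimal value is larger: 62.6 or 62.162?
62.6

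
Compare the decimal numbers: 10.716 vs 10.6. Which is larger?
10.716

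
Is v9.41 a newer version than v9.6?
Yes. Version numbers are compared segment by segment as integers, not as decimals: minor version 41 > 6, so v9.41 > v9.6 (even though the decimal 9.41 < 9.6).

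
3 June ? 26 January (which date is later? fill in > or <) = >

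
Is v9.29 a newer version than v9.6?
Yes. Version numbers are compared segment by segment as integers, not as decimals: minor version 29 > 6, so v9.29 > v9.6 (even though the decimal 9.29 < 9.6).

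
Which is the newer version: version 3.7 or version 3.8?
version 3.8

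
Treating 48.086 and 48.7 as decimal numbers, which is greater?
48.7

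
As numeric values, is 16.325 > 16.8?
False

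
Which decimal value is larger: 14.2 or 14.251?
14.251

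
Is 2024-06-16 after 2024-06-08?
Yes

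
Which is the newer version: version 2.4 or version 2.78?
version 2.78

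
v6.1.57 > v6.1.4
True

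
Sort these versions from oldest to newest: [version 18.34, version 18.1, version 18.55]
[version 18.1, version 18.34, version 18.55]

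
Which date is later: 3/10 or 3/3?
3/10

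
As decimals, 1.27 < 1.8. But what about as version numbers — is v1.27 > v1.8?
True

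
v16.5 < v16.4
False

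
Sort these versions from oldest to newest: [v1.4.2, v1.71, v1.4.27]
[v1.4.2, v1.4.27, v1.71]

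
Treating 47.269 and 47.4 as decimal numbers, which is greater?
47.4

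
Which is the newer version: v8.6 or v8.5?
v8.6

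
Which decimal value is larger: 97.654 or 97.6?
97.654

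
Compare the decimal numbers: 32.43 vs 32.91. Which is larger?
32.91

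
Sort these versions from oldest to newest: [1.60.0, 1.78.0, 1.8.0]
[1.8.0, 1.60.0, 1.78.0]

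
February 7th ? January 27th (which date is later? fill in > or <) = >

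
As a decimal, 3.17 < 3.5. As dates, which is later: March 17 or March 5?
March 17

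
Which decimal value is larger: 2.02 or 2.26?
2.26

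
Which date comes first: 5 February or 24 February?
5 February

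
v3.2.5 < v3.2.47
True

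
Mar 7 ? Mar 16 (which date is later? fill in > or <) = <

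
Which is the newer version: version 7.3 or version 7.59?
version 7.59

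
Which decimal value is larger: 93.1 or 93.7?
93.7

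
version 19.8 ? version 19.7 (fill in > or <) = >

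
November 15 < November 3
False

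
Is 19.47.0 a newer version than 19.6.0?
Yes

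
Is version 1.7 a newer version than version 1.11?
No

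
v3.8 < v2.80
False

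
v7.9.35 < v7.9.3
False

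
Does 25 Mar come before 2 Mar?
No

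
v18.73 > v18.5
True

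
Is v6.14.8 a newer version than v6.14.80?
No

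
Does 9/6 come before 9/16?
Yes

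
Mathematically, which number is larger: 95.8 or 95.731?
95.8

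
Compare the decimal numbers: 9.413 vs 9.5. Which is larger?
9.5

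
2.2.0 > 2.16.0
False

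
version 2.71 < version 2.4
False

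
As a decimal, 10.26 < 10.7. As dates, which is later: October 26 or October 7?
October 26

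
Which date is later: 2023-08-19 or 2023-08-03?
2023-08-19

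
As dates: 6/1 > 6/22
False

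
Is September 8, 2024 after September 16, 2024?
No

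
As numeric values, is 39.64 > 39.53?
True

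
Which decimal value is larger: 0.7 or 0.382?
0.7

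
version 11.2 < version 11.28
True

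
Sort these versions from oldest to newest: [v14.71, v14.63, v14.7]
[v14.7, v14.63, v14.71]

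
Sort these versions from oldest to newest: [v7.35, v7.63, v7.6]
[v7.6, v7.35, v7.63]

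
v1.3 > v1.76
False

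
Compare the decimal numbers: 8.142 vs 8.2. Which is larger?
8.2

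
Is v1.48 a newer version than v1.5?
Yes. Version numbers are compared segment by segment as integers, not as decimals: minor version 48 > 5, so v1.48 > v1.5 (even though the decimal 1.48 < 1.5).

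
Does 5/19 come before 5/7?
No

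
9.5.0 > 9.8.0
False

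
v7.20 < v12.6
True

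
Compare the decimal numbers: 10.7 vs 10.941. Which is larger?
10.941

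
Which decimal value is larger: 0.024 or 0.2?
0.2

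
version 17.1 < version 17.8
True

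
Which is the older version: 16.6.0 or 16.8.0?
16.6.0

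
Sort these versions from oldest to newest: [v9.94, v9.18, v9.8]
[v9.8, v9.18, v9.94]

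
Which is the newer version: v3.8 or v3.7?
v3.8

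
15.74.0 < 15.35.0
False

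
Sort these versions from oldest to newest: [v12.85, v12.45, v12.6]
[v12.6, v12.45, v12.85]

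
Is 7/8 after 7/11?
No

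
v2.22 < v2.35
True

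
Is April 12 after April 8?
Yes. Day 12 comes after day 8 in April — this is a date comparison, not a decimal one (the decimal 4.12 would be smaller than 4.8).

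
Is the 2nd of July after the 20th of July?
No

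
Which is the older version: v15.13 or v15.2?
v15.2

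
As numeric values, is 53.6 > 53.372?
True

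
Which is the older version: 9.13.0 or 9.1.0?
9.1.0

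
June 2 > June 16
False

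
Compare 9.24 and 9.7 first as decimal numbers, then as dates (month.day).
As decimals: 9.24 < 9.7. As dates: 9/24 is later than 9/7 (day 24 > day 7).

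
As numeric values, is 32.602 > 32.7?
False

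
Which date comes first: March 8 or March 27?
March 8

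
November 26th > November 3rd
True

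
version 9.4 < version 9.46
True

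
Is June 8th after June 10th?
No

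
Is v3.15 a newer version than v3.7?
Yes. Version numbers are compared segment by segment as integers, not as decimals: minor version 15 > 7, so v3.15 > v3.7 (even though the decimal 3.15 < 3.7).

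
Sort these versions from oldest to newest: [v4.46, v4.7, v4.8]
[v4.7, v4.8, v4.46]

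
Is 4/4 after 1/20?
Yes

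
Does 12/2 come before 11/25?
No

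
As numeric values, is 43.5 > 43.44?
True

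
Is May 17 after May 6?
Yes. Day 17 comes after day 6 in May — this is a date comparison, not a decimal one (the decimal 5.17 would be smaller than 5.6).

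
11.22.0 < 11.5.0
False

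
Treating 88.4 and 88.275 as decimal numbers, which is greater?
88.4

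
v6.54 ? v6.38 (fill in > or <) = >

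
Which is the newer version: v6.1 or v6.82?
v6.82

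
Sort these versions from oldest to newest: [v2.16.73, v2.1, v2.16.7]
[v2.1, v2.16.7, v2.16.73]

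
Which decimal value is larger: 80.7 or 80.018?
80.7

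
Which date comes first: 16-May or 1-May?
1-May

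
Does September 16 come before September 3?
No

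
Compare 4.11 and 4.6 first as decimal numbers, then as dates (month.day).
As decimals: 4.11 < 4.6. As dates: 4/11 is later than 4/6 (day 11 > day 6).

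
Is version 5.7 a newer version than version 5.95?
No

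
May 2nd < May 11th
True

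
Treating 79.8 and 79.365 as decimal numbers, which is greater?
79.8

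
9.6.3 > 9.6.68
False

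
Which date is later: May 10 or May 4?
May 10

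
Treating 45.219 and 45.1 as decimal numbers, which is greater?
45.219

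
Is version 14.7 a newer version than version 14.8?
No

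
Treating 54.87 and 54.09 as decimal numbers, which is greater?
54.87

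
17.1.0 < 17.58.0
True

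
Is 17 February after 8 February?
Yes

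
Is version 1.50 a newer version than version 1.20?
Yes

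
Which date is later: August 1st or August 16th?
August 16th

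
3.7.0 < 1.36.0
False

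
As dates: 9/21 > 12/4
False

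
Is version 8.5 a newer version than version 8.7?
No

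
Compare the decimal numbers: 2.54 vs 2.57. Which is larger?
2.57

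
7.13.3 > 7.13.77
False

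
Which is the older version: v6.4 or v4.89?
v4.89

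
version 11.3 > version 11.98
False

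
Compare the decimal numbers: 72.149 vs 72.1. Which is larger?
72.149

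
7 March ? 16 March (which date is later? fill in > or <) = <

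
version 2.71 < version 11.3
True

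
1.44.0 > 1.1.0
True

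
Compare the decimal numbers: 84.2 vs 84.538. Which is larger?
84.538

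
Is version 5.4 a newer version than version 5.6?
No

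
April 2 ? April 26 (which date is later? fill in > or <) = <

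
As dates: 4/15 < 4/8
False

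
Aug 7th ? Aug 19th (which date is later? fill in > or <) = <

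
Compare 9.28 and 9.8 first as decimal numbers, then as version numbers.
As decimals: 9.28 < 9.8. As versions: v9.28 > v9.8 (minor version 28 > 8).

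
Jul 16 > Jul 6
True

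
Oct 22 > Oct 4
True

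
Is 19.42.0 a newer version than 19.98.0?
No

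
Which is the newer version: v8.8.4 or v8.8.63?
v8.8.63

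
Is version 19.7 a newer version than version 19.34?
No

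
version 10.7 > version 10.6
True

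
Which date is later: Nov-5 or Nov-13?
Nov-13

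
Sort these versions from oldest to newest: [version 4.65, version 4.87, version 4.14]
[version 4.14, version 4.65, version 4.87]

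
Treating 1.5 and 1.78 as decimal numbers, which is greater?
1.78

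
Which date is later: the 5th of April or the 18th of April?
the 18th of April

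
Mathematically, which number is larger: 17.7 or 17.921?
17.921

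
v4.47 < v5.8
True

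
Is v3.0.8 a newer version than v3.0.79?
No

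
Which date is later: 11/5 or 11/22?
11/22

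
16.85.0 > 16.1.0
True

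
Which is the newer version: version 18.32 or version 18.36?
version 18.36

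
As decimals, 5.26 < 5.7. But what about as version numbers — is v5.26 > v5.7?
True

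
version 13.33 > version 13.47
False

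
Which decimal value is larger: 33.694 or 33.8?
33.8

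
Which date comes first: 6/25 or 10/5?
6/25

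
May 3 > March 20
True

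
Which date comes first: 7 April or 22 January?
22 January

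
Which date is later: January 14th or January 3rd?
January 14th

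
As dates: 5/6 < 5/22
True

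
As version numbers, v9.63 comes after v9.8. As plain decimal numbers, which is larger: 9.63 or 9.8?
9.8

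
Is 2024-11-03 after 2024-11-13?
No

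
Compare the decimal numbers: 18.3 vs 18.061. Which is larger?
18.3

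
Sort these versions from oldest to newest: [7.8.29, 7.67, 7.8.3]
[7.8.3, 7.8.29, 7.67]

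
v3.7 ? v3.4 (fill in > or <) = >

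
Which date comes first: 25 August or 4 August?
4 August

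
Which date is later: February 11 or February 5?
February 11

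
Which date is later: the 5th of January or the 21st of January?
the 21st of January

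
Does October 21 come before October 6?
No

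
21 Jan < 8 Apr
True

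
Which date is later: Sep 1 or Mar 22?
Sep 1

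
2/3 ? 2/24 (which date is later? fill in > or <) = <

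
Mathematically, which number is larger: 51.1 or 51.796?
51.796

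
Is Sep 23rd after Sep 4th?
Yes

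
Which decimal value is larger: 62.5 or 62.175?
62.5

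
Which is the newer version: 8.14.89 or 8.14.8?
8.14.89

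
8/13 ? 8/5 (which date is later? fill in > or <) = >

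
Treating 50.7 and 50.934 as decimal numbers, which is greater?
50.934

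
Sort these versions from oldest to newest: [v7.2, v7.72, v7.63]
[v7.2, v7.63, v7.72]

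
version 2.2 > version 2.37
False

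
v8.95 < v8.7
False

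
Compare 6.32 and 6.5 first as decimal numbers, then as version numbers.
As decimals: 6.32 < 6.5. As versions: v6.32 > v6.5 (minor version 32 > 5).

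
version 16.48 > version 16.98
False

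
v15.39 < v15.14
False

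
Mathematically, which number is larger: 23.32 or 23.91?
23.91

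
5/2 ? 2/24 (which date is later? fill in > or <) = >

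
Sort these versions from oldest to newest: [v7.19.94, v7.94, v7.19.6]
[v7.19.6, v7.19.94, v7.94]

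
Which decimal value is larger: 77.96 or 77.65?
77.96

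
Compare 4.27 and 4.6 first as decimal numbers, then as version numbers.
As decimals: 4.27 < 4.6. As versions: v4.27 > v4.6 (minor version 27 > 6).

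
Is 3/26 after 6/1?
No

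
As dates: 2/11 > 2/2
True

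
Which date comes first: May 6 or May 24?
May 6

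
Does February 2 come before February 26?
Yes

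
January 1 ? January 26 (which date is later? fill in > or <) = <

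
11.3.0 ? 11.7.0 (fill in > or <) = <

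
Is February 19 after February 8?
Yes. Day 19 comes after day 8 in February — this is a date comparison, not a decimal one (the decimal 2.19 would be smaller than 2.8).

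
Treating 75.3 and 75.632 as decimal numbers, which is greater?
75.632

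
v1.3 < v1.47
True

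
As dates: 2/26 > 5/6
False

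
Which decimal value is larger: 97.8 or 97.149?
97.8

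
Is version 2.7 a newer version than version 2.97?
No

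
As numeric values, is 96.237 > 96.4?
False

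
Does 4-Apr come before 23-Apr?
Yes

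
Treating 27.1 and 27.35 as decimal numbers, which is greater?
27.35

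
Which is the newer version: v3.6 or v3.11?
v3.11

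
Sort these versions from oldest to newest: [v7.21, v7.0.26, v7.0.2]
[v7.0.2, v7.0.26, v7.21]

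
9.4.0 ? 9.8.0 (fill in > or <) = <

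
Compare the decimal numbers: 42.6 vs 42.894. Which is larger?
42.894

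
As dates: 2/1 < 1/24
False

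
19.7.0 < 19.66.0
True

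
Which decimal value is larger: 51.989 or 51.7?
51.989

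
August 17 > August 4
True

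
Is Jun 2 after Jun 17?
No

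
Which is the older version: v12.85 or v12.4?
v12.4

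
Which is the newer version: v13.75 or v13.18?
v13.75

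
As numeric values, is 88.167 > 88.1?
True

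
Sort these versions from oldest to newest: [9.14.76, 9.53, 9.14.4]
[9.14.4, 9.14.76, 9.53]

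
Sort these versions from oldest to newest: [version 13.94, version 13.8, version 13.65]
[version 13.8, version 13.65, version 13.94]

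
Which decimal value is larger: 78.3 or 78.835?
78.835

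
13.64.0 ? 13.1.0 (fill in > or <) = >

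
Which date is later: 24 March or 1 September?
1 September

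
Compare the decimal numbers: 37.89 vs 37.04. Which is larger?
37.89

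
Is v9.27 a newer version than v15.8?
No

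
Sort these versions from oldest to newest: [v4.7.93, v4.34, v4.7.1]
[v4.7.1, v4.7.93, v4.34]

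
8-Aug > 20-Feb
True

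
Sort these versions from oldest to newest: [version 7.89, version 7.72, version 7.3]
[version 7.3, version 7.72, version 7.89]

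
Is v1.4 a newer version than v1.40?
No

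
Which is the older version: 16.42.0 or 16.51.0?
16.42.0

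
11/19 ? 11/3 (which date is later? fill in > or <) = >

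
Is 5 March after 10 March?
No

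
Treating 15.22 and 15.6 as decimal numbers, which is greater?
15.6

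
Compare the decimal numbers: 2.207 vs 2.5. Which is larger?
2.5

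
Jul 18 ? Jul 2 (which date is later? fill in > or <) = >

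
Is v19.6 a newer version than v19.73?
No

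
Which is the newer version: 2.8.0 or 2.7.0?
2.8.0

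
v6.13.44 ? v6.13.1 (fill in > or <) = >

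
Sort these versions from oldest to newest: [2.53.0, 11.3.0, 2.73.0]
[2.53.0, 2.73.0, 11.3.0]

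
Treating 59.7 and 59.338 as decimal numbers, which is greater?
59.7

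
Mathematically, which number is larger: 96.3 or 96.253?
96.3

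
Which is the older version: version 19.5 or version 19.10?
version 19.5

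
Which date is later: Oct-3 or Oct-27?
Oct-27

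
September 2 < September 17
True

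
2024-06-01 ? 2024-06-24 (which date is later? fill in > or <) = <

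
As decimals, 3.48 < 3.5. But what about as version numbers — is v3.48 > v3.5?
True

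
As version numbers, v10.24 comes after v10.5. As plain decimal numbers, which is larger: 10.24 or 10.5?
10.5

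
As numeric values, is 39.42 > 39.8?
False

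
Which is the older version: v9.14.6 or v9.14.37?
v9.14.6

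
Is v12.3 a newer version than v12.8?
No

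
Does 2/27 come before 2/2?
No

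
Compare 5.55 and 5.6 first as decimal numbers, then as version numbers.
As decimals: 5.55 < 5.6. As versions: v5.55 > v5.6 (minor version 55 > 6).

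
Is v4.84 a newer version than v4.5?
Yes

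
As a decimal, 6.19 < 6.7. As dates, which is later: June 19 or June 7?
June 19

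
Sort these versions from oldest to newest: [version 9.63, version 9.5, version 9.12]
[version 9.5, version 9.12, version 9.63]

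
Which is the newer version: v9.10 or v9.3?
v9.10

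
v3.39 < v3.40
True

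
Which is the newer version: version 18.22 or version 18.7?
version 18.22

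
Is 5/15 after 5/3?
Yes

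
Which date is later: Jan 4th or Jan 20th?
Jan 20th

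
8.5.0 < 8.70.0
True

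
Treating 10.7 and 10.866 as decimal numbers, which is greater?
10.866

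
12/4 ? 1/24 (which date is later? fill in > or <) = >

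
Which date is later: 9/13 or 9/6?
9/13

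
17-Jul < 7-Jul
False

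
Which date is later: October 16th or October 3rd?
October 16th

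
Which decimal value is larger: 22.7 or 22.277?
22.7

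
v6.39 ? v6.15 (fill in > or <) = >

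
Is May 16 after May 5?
Yes. Day 16 comes after day 5 in May — this is a date comparison, not a decimal one (the decimal 5.16 would be smaller than 5.5).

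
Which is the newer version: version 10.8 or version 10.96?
version 10.96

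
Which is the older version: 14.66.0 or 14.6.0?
14.6.0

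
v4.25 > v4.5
True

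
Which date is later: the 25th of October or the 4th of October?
the 25th of October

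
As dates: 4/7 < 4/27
True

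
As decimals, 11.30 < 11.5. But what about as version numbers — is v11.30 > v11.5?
True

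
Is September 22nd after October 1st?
No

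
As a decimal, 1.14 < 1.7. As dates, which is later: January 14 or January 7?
January 14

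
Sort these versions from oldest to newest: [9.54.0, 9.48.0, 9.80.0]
[9.48.0, 9.54.0, 9.80.0]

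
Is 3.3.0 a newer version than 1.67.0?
Yes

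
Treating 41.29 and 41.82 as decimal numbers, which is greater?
41.82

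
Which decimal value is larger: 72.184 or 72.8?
72.8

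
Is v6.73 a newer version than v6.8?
Yes. Version numbers are compared segment by segment as integers, not as decimals: minor version 73 > 8, so v6.73 > v6.8 (even though the decimal 6.73 < 6.8).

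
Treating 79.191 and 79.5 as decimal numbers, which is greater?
79.5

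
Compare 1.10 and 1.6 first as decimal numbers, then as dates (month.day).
As decimals: 1.10 < 1.6. As dates: 1/10 is later than 1/6 (day 10 > day 6).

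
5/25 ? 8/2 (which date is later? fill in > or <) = <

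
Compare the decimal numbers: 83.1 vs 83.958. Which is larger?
83.958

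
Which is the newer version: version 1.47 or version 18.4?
version 18.4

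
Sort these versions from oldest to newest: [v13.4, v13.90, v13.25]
[v13.4, v13.25, v13.90]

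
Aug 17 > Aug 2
True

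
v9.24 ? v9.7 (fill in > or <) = >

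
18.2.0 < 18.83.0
True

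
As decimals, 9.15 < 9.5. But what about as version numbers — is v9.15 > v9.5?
True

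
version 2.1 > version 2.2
False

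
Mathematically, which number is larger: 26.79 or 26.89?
26.89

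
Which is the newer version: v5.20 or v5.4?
v5.20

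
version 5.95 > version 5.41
True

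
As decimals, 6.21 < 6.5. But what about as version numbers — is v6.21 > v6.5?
True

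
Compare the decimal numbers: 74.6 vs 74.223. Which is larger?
74.6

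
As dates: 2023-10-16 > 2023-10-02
True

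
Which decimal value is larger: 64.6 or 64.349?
64.6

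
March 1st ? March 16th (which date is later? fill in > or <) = <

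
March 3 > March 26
False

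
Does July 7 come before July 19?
Yes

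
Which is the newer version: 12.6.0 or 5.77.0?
12.6.0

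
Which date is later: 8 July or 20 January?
8 July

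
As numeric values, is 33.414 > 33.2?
True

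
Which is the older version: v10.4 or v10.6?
v10.4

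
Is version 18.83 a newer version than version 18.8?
Yes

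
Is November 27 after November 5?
Yes. Day 27 comes after day 5 in November — this is a date comparison, not a decimal one (the decimal 11.27 would be smaller than 11.5).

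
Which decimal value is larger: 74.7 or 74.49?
74.7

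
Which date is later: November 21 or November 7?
November 21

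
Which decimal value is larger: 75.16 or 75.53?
75.53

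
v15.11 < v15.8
False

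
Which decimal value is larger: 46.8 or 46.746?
46.8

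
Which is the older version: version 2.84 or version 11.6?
version 2.84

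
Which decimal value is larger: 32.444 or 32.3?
32.444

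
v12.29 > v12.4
True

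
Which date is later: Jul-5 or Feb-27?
Jul-5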